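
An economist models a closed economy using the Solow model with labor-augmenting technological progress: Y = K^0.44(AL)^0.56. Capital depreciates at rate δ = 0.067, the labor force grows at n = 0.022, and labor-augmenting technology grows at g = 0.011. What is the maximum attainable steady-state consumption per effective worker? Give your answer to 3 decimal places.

Capital per effective worker breaks even when investment replaces (n + g + δ)·k; here n + g + δ = 0.1.
Setting f'(k) = n+g+δ gives 0.44·k^(0.44−1) = 0.1, hence k_gold = (0.44/0.1)^(1/0.56) ≈ 14.0936.
y_gold = 14.0936^0.44 ≈ 3.2031.
c_gold = y_gold − (n+g+δ)·k_gold = 3.2031 − 0.1·14.0936 ≈ 1.7937.

c_gold ≈ 1.794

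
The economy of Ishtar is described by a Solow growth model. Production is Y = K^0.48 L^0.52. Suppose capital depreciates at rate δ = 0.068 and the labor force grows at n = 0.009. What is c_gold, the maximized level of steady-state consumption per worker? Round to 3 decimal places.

Capital per worker breaks even when investment replaces (n + δ)·k; here n + δ = 0.077.
Setting f'(k) = n+δ gives 0.48·k^(0.48−1) = 0.077, hence k_gold = (0.48/0.077)^(1/0.52) ≈ 33.7572.
y_gold = 33.7572^0.48 ≈ 5.4152.
c_gold = y_gold − (n+δ)·k_gold = 5.4152 − 0.077·33.7572 ≈ 2.8159.

c_gold ≈ 2.816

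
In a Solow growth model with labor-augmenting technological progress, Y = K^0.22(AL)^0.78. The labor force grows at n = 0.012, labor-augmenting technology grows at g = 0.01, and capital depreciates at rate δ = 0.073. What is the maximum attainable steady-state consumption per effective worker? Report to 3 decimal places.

Capital per effective worker breaks even when investment replaces (n + g + δ)·k; here n + g + δ = 0.095.
Setting f'(k) = n+g+δ gives 0.22·k^(0.22−1) = 0.095, hence k_gold = (0.22/0.095)^(1/0.78) ≈ 2.9347.
y_gold = 2.9347^0.22 ≈ 1.2673.
c_gold = y_gold − (n+g+δ)·k_gold = 1.2673 − 0.095·2.9347 ≈ 0.9885.

c_gold ≈ 0.988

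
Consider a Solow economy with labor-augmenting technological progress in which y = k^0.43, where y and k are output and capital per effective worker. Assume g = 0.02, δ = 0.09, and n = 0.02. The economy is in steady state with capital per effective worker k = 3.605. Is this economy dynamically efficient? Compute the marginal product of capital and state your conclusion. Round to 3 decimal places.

dynamically efficient; MPK ≈ 0.207

Break-even investment rate: n + g + δ = 0.02 + 0.02 + 0.09 = 0.13.
MPK = 0.43·k^(0.43−1) = 0.43·3.605^(-0.57) ≈ 0.2070.
MPK > 0.13, so the economy is dynamically efficient (under-saving).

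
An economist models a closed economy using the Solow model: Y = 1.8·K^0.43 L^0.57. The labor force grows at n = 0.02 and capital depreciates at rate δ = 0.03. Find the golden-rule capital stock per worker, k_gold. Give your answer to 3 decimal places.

n + δ = 0.02 + 0.03 = 0.05.
Golden rule sets MPK = n+δ: 0.43·1.8·k^(0.43−1) = 0.05, so k_gold = (0.43·1.8/0.05)^(1/0.57) ≈ 122.2693.

k_gold ≈ 122.269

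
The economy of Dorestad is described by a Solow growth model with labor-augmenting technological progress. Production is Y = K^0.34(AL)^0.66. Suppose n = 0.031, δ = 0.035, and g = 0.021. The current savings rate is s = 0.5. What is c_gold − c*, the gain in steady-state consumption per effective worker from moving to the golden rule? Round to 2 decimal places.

The effective depreciation rate is n + g + δ = 0.031 + 0.021 + 0.035 = 0.087.
Current steady state (s = 0.5): k* = (0.5/0.087)^(1/0.66) ≈ 14.1476, y* = 14.1476^0.34 ≈ 2.4617, c* = (1−0.5)·2.4617 ≈ 1.2308.
At the golden rule the marginal product of capital equals n+g+δ: 0.34·k^(0.34−1) = 0.087. Solving, k_gold = (0.34/0.087)^(1/0.66) ≈ 7.8869.
y_gold = 7.8869^0.34 ≈ 2.0181, c_gold = y_gold − 0.087·k_gold ≈ 1.3320.
Gain: Δc = 1.3320 − 1.2308 ≈ 0.1011.

Δc ≈ 0.10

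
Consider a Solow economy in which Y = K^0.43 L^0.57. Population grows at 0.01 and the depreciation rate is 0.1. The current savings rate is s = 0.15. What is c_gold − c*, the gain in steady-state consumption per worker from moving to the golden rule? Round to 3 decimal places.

Break-even investment rate: n + δ = 0.01 + 0.1 = 0.11.
Current steady state (s = 0.15): k* = (0.15/0.11)^(1/0.57) ≈ 1.7231, y* = 1.7231^0.43 ≈ 1.2636, c* = (1−0.15)·1.2636 ≈ 1.0741.
Setting f'(k) = n+δ gives 0.43·k^(0.43−1) = 0.11, hence k_gold = (0.43/0.11)^(1/0.57) ≈ 10.9328.
y_gold = 10.9328^0.43 ≈ 2.7968, c_gold = y_gold − 0.11·k_gold ≈ 1.5941.
Gain: Δc = 1.5941 − 1.0741 ≈ 0.5201.

Δc ≈ 0.520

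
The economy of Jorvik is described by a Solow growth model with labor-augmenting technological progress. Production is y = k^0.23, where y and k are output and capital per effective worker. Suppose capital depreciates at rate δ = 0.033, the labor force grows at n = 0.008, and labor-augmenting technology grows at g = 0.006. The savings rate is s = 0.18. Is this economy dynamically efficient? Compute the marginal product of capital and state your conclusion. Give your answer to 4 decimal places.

Break-even investment rate: n + g + δ = 0.008 + 0.006 + 0.033 = 0.047.
Steady-state k*: s·k^0.23 = 0.047·k gives k* = (0.18/0.047)^(1/0.77) ≈ 5.7197.
MPK = 0.23·5.7197^(-0.77) ≈ 0.0601.
MPK > n+g+δ = 0.047, so the economy is dynamically efficient (under-saving).

dynamically efficient; MPK ≈ 0.0601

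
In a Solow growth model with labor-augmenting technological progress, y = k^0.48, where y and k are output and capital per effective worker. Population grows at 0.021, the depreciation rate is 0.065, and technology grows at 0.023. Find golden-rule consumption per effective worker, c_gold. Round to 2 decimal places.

n + g + δ = 0.021 + 0.023 + 0.065 = 0.109.
Setting f'(k) = n+g+δ gives 0.48·k^(0.48−1) = 0.109, hence k_gold = (0.48/0.109)^(1/0.52) ≈ 17.3024.
y_gold = 17.3024^0.48 ≈ 3.9291.
c_gold = y_gold − (n+g+δ)·k_gold = 3.9291 − 0.109·17.3024 ≈ 2.0431.

c_gold ≈ 2.04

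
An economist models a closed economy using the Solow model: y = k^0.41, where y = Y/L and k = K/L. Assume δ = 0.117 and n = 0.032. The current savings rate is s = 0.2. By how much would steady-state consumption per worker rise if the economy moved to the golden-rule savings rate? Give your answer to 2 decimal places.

Δc ≈ 0.21

The effective depreciation rate is n + δ = 0.032 + 0.117 = 0.149.
Current steady state (s = 0.2): k* = (0.2/0.149)^(1/0.59) ≈ 1.6470, y* = 1.6470^0.41 ≈ 1.2270, c* = (1−0.2)·1.2270 ≈ 0.9816.
Setting f'(k) = n+δ gives 0.41·k^(0.41−1) = 0.149, hence k_gold = (0.41/0.149)^(1/0.59) ≈ 5.5601.
y_gold = 5.5601^0.41 ≈ 2.0206, c_gold = y_gold − 0.149·k_gold ≈ 1.1922.
Gain: Δc = 1.1922 − 0.9816 ≈ 0.2106.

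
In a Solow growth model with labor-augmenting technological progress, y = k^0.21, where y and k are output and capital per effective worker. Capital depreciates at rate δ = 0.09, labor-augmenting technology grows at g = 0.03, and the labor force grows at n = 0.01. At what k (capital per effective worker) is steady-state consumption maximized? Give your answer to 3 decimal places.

k_gold ≈ 1.835

n + g + δ = 0.01 + 0.03 + 0.09 = 0.13.
Setting f'(k) = n+g+δ gives 0.21·k^(0.21−1) = 0.13, hence k_gold = (0.21/0.13)^(1/0.79) ≈ 1.8350.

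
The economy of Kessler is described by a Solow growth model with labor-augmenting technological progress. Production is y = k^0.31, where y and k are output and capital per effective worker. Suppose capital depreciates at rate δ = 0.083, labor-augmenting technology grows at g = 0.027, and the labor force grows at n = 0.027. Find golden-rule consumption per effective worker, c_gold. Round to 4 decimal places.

c_gold ≈ 0.9958

Capital per effective worker breaks even when investment replaces (n + g + δ)·k; here n + g + δ = 0.137.
Setting f'(k) = n+g+δ gives 0.31·k^(0.31−1) = 0.137, hence k_gold = (0.31/0.137)^(1/0.69) ≈ 3.2657.
y_gold = 3.2657^0.31 ≈ 1.4432.
c_gold = y_gold − (n+g+δ)·k_gold = 1.4432 − 0.137·3.2657 ≈ 0.9958.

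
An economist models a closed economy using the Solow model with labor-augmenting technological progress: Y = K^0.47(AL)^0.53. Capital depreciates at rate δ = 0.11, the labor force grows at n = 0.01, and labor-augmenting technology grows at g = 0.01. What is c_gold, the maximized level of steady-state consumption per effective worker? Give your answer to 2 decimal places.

c_gold ≈ 1.66

The effective depreciation rate is n + g + δ = 0.01 + 0.01 + 0.11 = 0.13.
Golden rule sets MPK = n+g+δ: 0.47·k^(0.47−1) = 0.13, so k_gold = (0.47/0.13)^(1/0.53) ≈ 11.3011.
y_gold = 11.3011^0.47 ≈ 3.1258.
c_gold = y_gold − (n+g+δ)·k_gold = 3.1258 − 0.13·11.3011 ≈ 1.6567.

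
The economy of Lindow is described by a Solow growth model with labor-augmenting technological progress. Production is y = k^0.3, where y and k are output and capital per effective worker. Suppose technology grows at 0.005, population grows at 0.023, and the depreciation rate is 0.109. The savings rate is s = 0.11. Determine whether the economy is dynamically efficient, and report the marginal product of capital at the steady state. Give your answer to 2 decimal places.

Capital per effective worker breaks even when investment replaces (n + g + δ)·k; here n + g + δ = 0.137.
Steady-state k*: s·k^0.3 = 0.137·k gives k* = (0.11/0.137)^(1/0.7) ≈ 0.7308.
MPK = 0.3·0.7308^(-0.7) ≈ 0.3736.
MPK > n+g+δ = 0.137, so the economy is dynamically efficient (under-saving).

dynamically efficient; MPK ≈ 0.37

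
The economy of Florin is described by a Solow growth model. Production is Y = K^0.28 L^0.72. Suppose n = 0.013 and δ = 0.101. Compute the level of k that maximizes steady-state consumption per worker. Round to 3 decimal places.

k_gold ≈ 3.484

Break-even investment rate: n + δ = 0.013 + 0.101 = 0.114.
At the golden rule the marginal product of capital equals n+δ: 0.28·k^(0.28−1) = 0.114. Solving, k_gold = (0.28/0.114)^(1/0.72) ≈ 3.4835.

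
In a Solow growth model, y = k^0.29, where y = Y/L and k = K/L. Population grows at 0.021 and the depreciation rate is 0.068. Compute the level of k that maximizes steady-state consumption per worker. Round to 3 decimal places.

k_gold ≈ 5.279

The effective depreciation rate is n + δ = 0.021 + 0.068 = 0.089.
Golden rule sets MPK = n+δ: 0.29·k^(0.29−1) = 0.089, so k_gold = (0.29/0.089)^(1/0.71) ≈ 5.2789.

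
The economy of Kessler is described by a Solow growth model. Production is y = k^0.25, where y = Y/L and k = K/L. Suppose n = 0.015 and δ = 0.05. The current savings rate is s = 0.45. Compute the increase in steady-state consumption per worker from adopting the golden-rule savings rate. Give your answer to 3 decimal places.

Δc ≈ 0.127

The effective depreciation rate is n + δ = 0.015 + 0.05 = 0.065.
Current steady state (s = 0.45): k* = (0.45/0.065)^(1/0.75) ≈ 13.1947, y* = 13.1947^0.25 ≈ 1.9059, c* = (1−0.45)·1.9059 ≈ 1.0482.
Maximizing c = f(k) − (n+δ)·k gives f'(k) = n+δ, i.e. 0.25·k^(0.25−1) = 0.065, so k_gold = (0.25/0.065)^(1/0.75) ≈ 6.0261.
y_gold = 6.0261^0.25 ≈ 1.5668, c_gold = y_gold − 0.065·k_gold ≈ 1.1751.
Gain: Δc = 1.1751 − 1.0482 ≈ 0.1268.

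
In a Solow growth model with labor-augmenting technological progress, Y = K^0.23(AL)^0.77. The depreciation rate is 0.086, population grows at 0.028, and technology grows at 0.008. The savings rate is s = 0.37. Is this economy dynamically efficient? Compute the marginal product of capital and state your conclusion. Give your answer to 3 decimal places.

dynamically inefficient; MPK ≈ 0.076

n + g + δ = 0.028 + 0.008 + 0.086 = 0.122.
Steady-state k*: s·k^0.23 = 0.122·k gives k* = (0.37/0.122)^(1/0.77) ≈ 4.2244.
MPK = 0.23·4.2244^(-0.77) ≈ 0.0758.
MPK < n+g+δ = 0.122, so the economy is dynamically inefficient (over-saving).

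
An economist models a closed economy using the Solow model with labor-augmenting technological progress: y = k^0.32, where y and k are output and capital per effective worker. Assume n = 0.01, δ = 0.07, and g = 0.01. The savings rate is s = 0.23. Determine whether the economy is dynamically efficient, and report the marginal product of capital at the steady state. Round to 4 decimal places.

dynamically efficient; MPK ≈ 0.1252

Break-even investment rate: n + g + δ = 0.01 + 0.01 + 0.07 = 0.09.
Steady-state k*: s·k^0.32 = 0.09·k gives k* = (0.23/0.09)^(1/0.68) ≈ 3.9741.
MPK = 0.32·3.9741^(-0.68) ≈ 0.1252.
MPK > n+g+δ = 0.09, so the economy is dynamically efficient (under-saving).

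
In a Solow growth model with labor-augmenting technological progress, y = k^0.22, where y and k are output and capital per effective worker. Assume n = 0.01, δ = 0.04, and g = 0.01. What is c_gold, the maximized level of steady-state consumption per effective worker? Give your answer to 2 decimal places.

n + g + δ = 0.01 + 0.01 + 0.04 = 0.06.
Golden rule sets MPK = n+g+δ: 0.22·k^(0.22−1) = 0.06, so k_gold = (0.22/0.06)^(1/0.78) ≈ 5.2896.
y_gold = 5.2896^0.22 ≈ 1.4426.
c_gold = y_gold − (n+g+δ)·k_gold = 1.4426 − 0.06·5.2896 ≈ 1.1252.

c_gold ≈ 1.13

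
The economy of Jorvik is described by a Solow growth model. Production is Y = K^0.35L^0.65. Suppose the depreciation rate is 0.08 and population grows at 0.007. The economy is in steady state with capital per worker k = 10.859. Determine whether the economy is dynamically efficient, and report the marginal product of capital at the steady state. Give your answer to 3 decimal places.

The effective depreciation rate is n + δ = 0.007 + 0.08 = 0.087.
MPK = 0.35·k^(0.35−1) = 0.35·10.859^(-0.65) ≈ 0.0743.
MPK < 0.087, so the economy is dynamically inefficient (over-saving).

dynamically inefficient; MPK ≈ 0.074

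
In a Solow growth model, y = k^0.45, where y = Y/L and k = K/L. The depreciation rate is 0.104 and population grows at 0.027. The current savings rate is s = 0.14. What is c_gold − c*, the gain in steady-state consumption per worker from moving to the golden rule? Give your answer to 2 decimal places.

Δc ≈ 0.60

Break-even investment rate: n + δ = 0.027 + 0.104 = 0.131.
Current steady state (s = 0.14): k* = (0.14/0.131)^(1/0.55) ≈ 1.1284, y* = 1.1284^0.45 ≈ 1.0559, c* = (1−0.14)·1.0559 ≈ 0.9080.
Golden rule sets MPK = n+δ: 0.45·k^(0.45−1) = 0.131, so k_gold = (0.45/0.131)^(1/0.55) ≈ 9.4284.
y_gold = 9.4284^0.45 ≈ 2.7447, c_gold = y_gold − 0.131·k_gold ≈ 1.5096.
Gain: Δc = 1.5096 − 0.9080 ≈ 0.6015.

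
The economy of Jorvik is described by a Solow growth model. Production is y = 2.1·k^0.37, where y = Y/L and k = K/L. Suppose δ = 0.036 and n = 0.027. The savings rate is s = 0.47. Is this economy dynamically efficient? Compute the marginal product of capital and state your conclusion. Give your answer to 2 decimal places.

The effective depreciation rate is n + δ = 0.027 + 0.036 = 0.063.
Steady-state k*: s·A·k^0.37 = 0.063·k gives k* = (0.47·2.1/0.063)^(1/0.63) ≈ 78.8476.
MPK = 0.37·2.1·78.8476^(-0.63) ≈ 0.0496.
MPK < n+δ = 0.063, so the economy is dynamically inefficient (over-saving).

dynamically inefficient; MPK ≈ 0.05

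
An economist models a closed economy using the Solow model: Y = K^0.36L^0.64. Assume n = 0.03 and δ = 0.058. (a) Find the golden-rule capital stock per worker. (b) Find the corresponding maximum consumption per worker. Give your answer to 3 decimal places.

(a) k_gold ≈ 9.036; (b) c_gold ≈ 1.414

Capital per worker breaks even when investment replaces (n + δ)·k; here n + δ = 0.088.
Setting f'(k) = n+δ gives 0.36·k^(0.36−1) = 0.088, hence k_gold = (0.36/0.088)^(1/0.64) ≈ 9.0358.
y_gold = 9.0358^0.36 ≈ 2.2088; c_gold = y_gold − 0.088·k_gold ≈ 1.4136.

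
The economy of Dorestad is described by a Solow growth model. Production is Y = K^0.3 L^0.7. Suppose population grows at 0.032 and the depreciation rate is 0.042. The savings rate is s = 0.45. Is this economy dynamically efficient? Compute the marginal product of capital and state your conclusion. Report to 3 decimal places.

dynamically inefficient; MPK ≈ 0.049

The effective depreciation rate is n + δ = 0.032 + 0.042 = 0.074.
Steady-state k*: s·k^0.3 = 0.074·k gives k* = (0.45/0.074)^(1/0.7) ≈ 13.1817.
MPK = 0.3·13.1817^(-0.7) ≈ 0.0493.
MPK < n+δ = 0.074, so the economy is dynamically inefficient (over-saving).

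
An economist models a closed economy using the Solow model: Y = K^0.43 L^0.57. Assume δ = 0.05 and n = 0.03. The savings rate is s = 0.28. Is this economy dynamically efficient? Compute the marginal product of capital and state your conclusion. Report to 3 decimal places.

Break-even investment rate: n + δ = 0.03 + 0.05 = 0.08.
Steady-state k*: s·k^0.43 = 0.08·k gives k* = (0.28/0.08)^(1/0.57) ≈ 9.0054.
MPK = 0.43·9.0054^(-0.57) ≈ 0.1229.
MPK > n+δ = 0.08, so the economy is dynamically efficient (under-saving).

dynamically efficient; MPK ≈ 0.123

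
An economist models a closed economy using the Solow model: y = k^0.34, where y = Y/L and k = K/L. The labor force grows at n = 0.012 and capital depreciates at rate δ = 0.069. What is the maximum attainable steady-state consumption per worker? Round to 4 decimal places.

Capital per worker breaks even when investment replaces (n + δ)·k; here n + δ = 0.081.
Golden rule sets MPK = n+δ: 0.34·k^(0.34−1) = 0.081, so k_gold = (0.34/0.081)^(1/0.66) ≈ 8.7888.
y_gold = 8.7888^0.34 ≈ 2.0938.
c_gold = y_gold − (n+δ)·k_gold = 2.0938 − 0.081·8.7888 ≈ 1.3819.

c_gold ≈ 1.3819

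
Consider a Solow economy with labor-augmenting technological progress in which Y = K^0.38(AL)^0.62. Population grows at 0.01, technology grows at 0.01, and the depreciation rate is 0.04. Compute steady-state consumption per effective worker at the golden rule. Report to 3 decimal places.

c_gold ≈ 1.922

The effective depreciation rate is n + g + δ = 0.01 + 0.01 + 0.04 = 0.06.
Setting f'(k) = n+g+δ gives 0.38·k^(0.38−1) = 0.06, hence k_gold = (0.38/0.06)^(1/0.62) ≈ 19.6316.
y_gold = 19.6316^0.38 ≈ 3.0997.
c_gold = y_gold − (n+g+δ)·k_gold = 3.0997 − 0.06·19.6316 ≈ 1.9218.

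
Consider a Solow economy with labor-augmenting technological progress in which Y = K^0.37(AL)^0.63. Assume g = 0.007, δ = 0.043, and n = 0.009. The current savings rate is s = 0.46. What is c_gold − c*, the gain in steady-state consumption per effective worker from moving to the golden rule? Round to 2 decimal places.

The effective depreciation rate is n + g + δ = 0.009 + 0.007 + 0.043 = 0.059.
Current steady state (s = 0.46): k* = (0.46/0.059)^(1/0.63) ≈ 26.0449, y* = 26.0449^0.37 ≈ 3.3405, c* = (1−0.46)·3.3405 ≈ 1.8039.
At the golden rule the marginal product of capital equals n+g+δ: 0.37·k^(0.37−1) = 0.059. Solving, k_gold = (0.37/0.059)^(1/0.63) ≈ 18.4346.
y_gold = 18.4346^0.37 ≈ 2.9396, c_gold = y_gold − 0.059·k_gold ≈ 1.8519.
Gain: Δc = 1.8519 − 1.8039 ≈ 0.0480.

Δc ≈ 0.05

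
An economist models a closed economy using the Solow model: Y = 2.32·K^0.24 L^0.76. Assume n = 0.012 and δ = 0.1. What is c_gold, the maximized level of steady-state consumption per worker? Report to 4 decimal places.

c_gold ≈ 2.9258

n + δ = 0.012 + 0.1 = 0.112.
Setting f'(k) = n+δ gives 0.24·2.32·k^(0.24−1) = 0.112, hence k_gold = (0.24·2.32/0.112)^(1/0.76) ≈ 8.2494.
y_gold = 2.32·8.2494^0.24 ≈ 3.8497.
c_gold = y_gold − (n+δ)·k_gold = 3.8497 − 0.112·8.2494 ≈ 2.9258.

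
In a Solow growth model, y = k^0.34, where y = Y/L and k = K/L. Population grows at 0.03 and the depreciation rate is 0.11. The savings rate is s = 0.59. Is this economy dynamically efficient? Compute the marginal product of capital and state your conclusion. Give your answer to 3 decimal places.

dynamically inefficient; MPK ≈ 0.081

Capital per worker breaks even when investment replaces (n + δ)·k; here n + δ = 0.14.
Steady-state k*: s·k^0.34 = 0.14·k gives k* = (0.59/0.14)^(1/0.66) ≈ 8.8420.
MPK = 0.34·8.8420^(-0.66) ≈ 0.0807.
MPK < n+δ = 0.14, so the economy is dynamically inefficient (over-saving).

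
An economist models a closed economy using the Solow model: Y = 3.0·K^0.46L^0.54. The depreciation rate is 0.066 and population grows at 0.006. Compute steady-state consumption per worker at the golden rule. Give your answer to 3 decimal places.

c_gold ≈ 20.047

The effective depreciation rate is n + δ = 0.006 + 0.066 = 0.072.
At the golden rule the marginal product of capital equals n+δ: 0.46·3.0·k^(0.46−1) = 0.072. Solving, k_gold = (0.46·3.0/0.072)^(1/0.54) ≈ 237.1845.
y_gold = 3.0·237.1845^0.46 ≈ 37.1245.
c_gold = y_gold − (n+δ)·k_gold = 37.1245 − 0.072·237.1845 ≈ 20.0472.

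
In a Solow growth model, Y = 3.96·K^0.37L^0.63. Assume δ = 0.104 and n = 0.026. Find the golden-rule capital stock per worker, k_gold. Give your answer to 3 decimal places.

k_gold ≈ 46.748

Capital per worker breaks even when investment replaces (n + δ)·k; here n + δ = 0.13.
Maximizing c = f(k) − (n+δ)·k gives f'(k) = n+δ, i.e. 0.37·3.96·k^(0.37−1) = 0.13, so k_gold = (0.37·3.96/0.13)^(1/0.63) ≈ 46.7485.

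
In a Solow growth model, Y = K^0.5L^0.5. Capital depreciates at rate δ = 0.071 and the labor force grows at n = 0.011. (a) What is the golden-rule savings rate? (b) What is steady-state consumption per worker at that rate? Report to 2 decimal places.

(a) s_gold = 0.50; (b) c_gold ≈ 3.05

Break-even investment rate: n + δ = 0.011 + 0.071 = 0.082.
For Cobb-Douglas, s_gold equals capital's share: s_gold = 0.5.
Maximizing c = f(k) − (n+δ)·k gives f'(k) = n+δ, i.e. 0.5·k^(0.5−1) = 0.082, so k_gold = (0.5/0.082)^(1/0.5) ≈ 37.1802.
y_gold = 37.1802^0.5 ≈ 6.0976; c_gold = (1−0.5)·y_gold ≈ 3.0488.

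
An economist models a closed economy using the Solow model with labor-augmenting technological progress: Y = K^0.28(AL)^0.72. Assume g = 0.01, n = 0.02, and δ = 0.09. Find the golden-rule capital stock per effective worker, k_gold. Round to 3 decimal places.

k_gold ≈ 3.244

n + g + δ = 0.02 + 0.01 + 0.09 = 0.12.
Maximizing c = f(k) − (n+g+δ)·k gives f'(k) = n+g+δ, i.e. 0.28·k^(0.28−1) = 0.12, so k_gold = (0.28/0.12)^(1/0.72) ≈ 3.2440.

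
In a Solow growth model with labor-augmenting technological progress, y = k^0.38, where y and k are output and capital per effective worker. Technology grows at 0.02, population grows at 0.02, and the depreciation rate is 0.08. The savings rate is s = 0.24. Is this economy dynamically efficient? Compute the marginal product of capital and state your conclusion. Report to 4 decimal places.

n + g + δ = 0.02 + 0.02 + 0.08 = 0.12.
Steady-state k*: s·k^0.38 = 0.12·k gives k* = (0.24/0.12)^(1/0.62) ≈ 3.0587.
MPK = 0.38·3.0587^(-0.62) ≈ 0.1900.
MPK > n+g+δ = 0.12, so the economy is dynamically efficient (under-saving).

dynamically efficient; MPK ≈ 0.1900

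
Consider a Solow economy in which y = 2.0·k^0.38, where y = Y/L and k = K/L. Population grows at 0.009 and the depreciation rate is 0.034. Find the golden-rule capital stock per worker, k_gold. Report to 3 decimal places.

k_gold ≈ 102.765

The effective depreciation rate is n + δ = 0.009 + 0.034 = 0.043.
Setting f'(k) = n+δ gives 0.38·2.0·k^(0.38−1) = 0.043, hence k_gold = (0.38·2.0/0.043)^(1/0.62) ≈ 102.7654.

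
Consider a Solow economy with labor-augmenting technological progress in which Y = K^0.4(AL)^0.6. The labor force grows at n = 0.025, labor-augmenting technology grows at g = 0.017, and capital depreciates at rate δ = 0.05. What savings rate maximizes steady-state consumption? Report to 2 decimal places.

s_gold = 0.40

Capital per effective worker breaks even when investment replaces (n + g + δ)·k; here n + g + δ = 0.092.
At the golden rule MPK = n+g+δ, and in any Cobb-Douglas steady state s = (n+g+δ)·k/y = MPK·k/y = capital's share 0.4.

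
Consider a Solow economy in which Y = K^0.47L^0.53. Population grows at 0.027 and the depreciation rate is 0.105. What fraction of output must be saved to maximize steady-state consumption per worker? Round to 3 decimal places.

n + δ = 0.027 + 0.105 = 0.132.
At the golden rule MPK = n+δ, and in any Cobb-Douglas steady state s = (n+δ)·k/y = MPK·k/y = capital's share 0.47.

s_gold = 0.470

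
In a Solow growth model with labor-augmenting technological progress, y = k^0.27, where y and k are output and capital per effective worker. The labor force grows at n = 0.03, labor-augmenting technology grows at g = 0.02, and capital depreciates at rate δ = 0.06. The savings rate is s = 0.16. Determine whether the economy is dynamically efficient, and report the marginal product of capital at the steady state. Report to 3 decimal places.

Break-even investment rate: n + g + δ = 0.03 + 0.02 + 0.06 = 0.11.
Steady-state k*: s·k^0.27 = 0.11·k gives k* = (0.16/0.11)^(1/0.73) ≈ 1.6708.
MPK = 0.27·1.6708^(-0.73) ≈ 0.1856.
MPK > n+g+δ = 0.11, so the economy is dynamically efficient (under-saving).

dynamically efficient; MPK ≈ 0.186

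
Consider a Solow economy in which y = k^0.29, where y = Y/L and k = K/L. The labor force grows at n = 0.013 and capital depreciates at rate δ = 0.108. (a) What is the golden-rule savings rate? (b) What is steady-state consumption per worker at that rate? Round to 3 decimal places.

The effective depreciation rate is n + δ = 0.013 + 0.108 = 0.121.
For Cobb-Douglas, s_gold equals capital's share: s_gold = 0.29.
Maximizing c = f(k) − (n+δ)·k gives f'(k) = n+δ, i.e. 0.29·k^(0.29−1) = 0.121, so k_gold = (0.29/0.121)^(1/0.71) ≈ 3.4250.
y_gold = 3.4250^0.29 ≈ 1.4291; c_gold = (1−0.29)·y_gold ≈ 1.0146.

(a) s_gold = 0.290; (b) c_gold ≈ 1.015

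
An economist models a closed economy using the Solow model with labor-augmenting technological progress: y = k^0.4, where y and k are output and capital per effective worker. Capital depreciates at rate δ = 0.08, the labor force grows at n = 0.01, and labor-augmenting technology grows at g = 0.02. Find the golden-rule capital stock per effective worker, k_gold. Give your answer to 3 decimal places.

k_gold ≈ 8.599

The effective depreciation rate is n + g + δ = 0.01 + 0.02 + 0.08 = 0.11.
At the golden rule the marginal product of capital equals n+g+δ: 0.4·k^(0.4−1) = 0.11. Solving, k_gold = (0.4/0.11)^(1/0.6) ≈ 8.5990.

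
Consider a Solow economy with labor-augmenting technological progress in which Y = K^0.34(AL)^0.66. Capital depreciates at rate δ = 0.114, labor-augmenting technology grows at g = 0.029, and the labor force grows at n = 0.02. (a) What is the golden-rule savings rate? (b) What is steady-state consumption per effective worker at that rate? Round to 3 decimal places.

The effective depreciation rate is n + g + δ = 0.02 + 0.029 + 0.114 = 0.163.
For Cobb-Douglas, s_gold equals capital's share: s_gold = 0.34.
At the golden rule the marginal product of capital equals n+g+δ: 0.34·k^(0.34−1) = 0.163. Solving, k_gold = (0.34/0.163)^(1/0.66) ≈ 3.0463.
y_gold = 3.0463^0.34 ≈ 1.4604; c_gold = (1−0.34)·y_gold ≈ 0.9639.

(a) s_gold = 0.340; (b) c_gold ≈ 0.964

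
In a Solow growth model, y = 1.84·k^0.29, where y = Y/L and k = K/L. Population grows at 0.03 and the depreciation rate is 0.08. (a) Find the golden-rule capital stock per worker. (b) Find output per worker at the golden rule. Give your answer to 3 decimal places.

(a) k_gold ≈ 9.246; (b) y_gold ≈ 3.507

The effective depreciation rate is n + δ = 0.03 + 0.08 = 0.11.
At the golden rule the marginal product of capital equals n+δ: 0.29·1.84·k^(0.29−1) = 0.11. Solving, k_gold = (0.29·1.84/0.11)^(1/0.71) ≈ 9.2459.
y_gold = 1.84·9.2459^0.29 ≈ 3.5071.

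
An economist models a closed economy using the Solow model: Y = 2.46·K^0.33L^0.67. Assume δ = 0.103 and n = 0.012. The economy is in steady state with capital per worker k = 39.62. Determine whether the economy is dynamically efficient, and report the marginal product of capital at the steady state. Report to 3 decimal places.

dynamically inefficient; MPK ≈ 0.069

Break-even investment rate: n + δ = 0.012 + 0.103 = 0.115.
MPK = 0.33·2.46·k^(0.33−1) = 0.33·2.46·39.62^(-0.67) ≈ 0.0690.
MPK < 0.115, so the economy is dynamically inefficient (over-saving).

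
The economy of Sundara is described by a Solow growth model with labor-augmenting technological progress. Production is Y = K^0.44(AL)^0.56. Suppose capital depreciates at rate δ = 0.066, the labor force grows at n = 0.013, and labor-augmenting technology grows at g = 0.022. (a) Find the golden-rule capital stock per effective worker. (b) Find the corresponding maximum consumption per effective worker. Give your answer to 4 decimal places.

n + g + δ = 0.013 + 0.022 + 0.066 = 0.101.
Setting f'(k) = n+g+δ gives 0.44·k^(0.44−1) = 0.101, hence k_gold = (0.44/0.101)^(1/0.56) ≈ 13.8454.
y_gold = 13.8454^0.44 ≈ 3.1782; c_gold = y_gold − 0.101·k_gold ≈ 1.7798.

(a) k_gold ≈ 13.8454; (b) c_gold ≈ 1.7798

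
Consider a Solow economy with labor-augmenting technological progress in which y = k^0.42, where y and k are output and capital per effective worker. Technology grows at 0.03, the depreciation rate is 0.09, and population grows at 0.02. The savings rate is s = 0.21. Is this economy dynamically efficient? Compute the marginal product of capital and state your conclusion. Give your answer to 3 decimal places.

dynamically efficient; MPK ≈ 0.280

Break-even investment rate: n + g + δ = 0.02 + 0.03 + 0.09 = 0.14.
Steady-state k*: s·k^0.42 = 0.14·k gives k* = (0.21/0.14)^(1/0.58) ≈ 2.0119.
MPK = 0.42·2.0119^(-0.58) ≈ 0.2800.
MPK > n+g+δ = 0.14, so the economy is dynamically efficient (under-saving).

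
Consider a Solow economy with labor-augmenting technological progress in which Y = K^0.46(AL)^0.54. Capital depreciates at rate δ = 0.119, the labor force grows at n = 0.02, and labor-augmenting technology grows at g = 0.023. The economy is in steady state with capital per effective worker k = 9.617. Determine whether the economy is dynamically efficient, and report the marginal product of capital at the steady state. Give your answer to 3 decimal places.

n + g + δ = 0.02 + 0.023 + 0.119 = 0.162.
MPK = 0.46·k^(0.46−1) = 0.46·9.617^(-0.54) ≈ 0.1355.
MPK < 0.162, so the economy is dynamically inefficient (over-saving).

dynamically inefficient; MPK ≈ 0.135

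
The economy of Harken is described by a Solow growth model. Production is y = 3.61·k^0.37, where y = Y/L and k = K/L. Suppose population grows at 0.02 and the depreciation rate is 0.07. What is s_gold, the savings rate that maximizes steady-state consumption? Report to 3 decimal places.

s_gold = 0.370

The effective depreciation rate is n + δ = 0.02 + 0.07 = 0.09.
At the golden rule MPK = n+δ, and in any Cobb-Douglas steady state s = (n+δ)·k/y = MPK·k/y = capital's share 0.37.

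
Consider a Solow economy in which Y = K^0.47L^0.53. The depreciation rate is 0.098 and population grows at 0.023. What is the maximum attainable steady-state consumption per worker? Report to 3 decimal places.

The effective depreciation rate is n + δ = 0.023 + 0.098 = 0.121.
Setting f'(k) = n+δ gives 0.47·k^(0.47−1) = 0.121, hence k_gold = (0.47/0.121)^(1/0.53) ≈ 12.9393.
y_gold = 12.9393^0.47 ≈ 3.3312.
c_gold = y_gold − (n+δ)·k_gold = 3.3312 − 0.121·12.9393 ≈ 1.7655.

c_gold ≈ 1.766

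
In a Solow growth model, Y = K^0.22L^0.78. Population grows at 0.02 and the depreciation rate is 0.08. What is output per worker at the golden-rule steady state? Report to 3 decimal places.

y_gold ≈ 1.249

The effective depreciation rate is n + δ = 0.02 + 0.08 = 0.1.
Setting f'(k) = n+δ gives 0.22·k^(0.22−1) = 0.1, hence k_gold = (0.22/0.1)^(1/0.78) ≈ 2.7479.
Output: y_gold = k_gold^0.22 = 2.7479^0.22 ≈ 1.2491.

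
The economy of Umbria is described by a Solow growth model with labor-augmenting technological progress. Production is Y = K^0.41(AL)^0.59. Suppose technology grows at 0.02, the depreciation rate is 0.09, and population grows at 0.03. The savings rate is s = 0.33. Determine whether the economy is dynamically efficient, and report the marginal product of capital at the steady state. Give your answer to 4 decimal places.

dynamically efficient; MPK ≈ 0.1739

Break-even investment rate: n + g + δ = 0.03 + 0.02 + 0.09 = 0.14.
Steady-state k*: s·k^0.41 = 0.14·k gives k* = (0.33/0.14)^(1/0.59) ≈ 4.2772.
MPK = 0.41·4.2772^(-0.59) ≈ 0.1739.
MPK > n+g+δ = 0.14, so the economy is dynamically efficient (under-saving).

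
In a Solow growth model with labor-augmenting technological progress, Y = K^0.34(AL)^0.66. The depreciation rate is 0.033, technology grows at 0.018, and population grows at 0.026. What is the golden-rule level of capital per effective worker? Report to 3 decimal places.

k_gold ≈ 9.490

The effective depreciation rate is n + g + δ = 0.026 + 0.018 + 0.033 = 0.077.
Setting f'(k) = n+g+δ gives 0.34·k^(0.34−1) = 0.077, hence k_gold = (0.34/0.077)^(1/0.66) ≈ 9.4898.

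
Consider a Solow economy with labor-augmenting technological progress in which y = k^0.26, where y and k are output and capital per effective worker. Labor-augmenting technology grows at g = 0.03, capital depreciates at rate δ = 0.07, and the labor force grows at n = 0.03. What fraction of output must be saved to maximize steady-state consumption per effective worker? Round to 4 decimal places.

s_gold = 0.2600

n + g + δ = 0.03 + 0.03 + 0.07 = 0.13.
At the golden rule MPK = n+g+δ, and in any Cobb-Douglas steady state s = (n+g+δ)·k/y = MPK·k/y = capital's share 0.26.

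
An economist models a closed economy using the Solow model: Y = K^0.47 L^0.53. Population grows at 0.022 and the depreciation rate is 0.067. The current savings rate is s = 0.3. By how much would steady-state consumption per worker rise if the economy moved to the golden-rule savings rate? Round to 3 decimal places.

Capital per worker breaks even when investment replaces (n + δ)·k; here n + δ = 0.089.
Current steady state (s = 0.3): k* = (0.3/0.089)^(1/0.53) ≈ 9.9019, y* = 9.9019^0.47 ≈ 2.9376, c* = (1−0.3)·2.9376 ≈ 2.0563.
Golden rule sets MPK = n+δ: 0.47·k^(0.47−1) = 0.089, so k_gold = (0.47/0.089)^(1/0.53) ≈ 23.0993.
y_gold = 23.0993^0.47 ≈ 4.3741, c_gold = y_gold − 0.089·k_gold ≈ 2.3183.
Gain: Δc = 2.3183 − 2.0563 ≈ 0.2620.

Δc ≈ 0.262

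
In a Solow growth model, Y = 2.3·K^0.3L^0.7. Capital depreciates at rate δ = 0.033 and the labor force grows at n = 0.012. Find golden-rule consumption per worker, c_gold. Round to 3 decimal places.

Capital per worker breaks even when investment replaces (n + δ)·k; here n + δ = 0.045.
At the golden rule the marginal product of capital equals n+δ: 0.3·2.3·k^(0.3−1) = 0.045. Solving, k_gold = (0.3·2.3/0.045)^(1/0.7) ≈ 49.4045.
y_gold = 2.3·49.4045^0.3 ≈ 7.4107.
c_gold = y_gold − (n+δ)·k_gold = 7.4107 − 0.045·49.4045 ≈ 5.1875.

c_gold ≈ 5.187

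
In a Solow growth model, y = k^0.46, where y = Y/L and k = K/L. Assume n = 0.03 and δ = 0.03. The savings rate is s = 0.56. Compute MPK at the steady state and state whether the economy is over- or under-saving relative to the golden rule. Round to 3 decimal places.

Capital per worker breaks even when investment replaces (n + δ)·k; here n + δ = 0.06.
Steady-state k*: s·k^0.46 = 0.06·k gives k* = (0.56/0.06)^(1/0.54) ≈ 62.5697.
MPK = 0.46·62.5697^(-0.54) ≈ 0.0493.
MPK < n+δ = 0.06, so the economy is dynamically inefficient (over-saving).

over-saving; MPK ≈ 0.049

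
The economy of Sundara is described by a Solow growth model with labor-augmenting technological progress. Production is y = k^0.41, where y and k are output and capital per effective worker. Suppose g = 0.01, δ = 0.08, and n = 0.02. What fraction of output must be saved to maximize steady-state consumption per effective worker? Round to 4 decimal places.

The effective depreciation rate is n + g + δ = 0.02 + 0.01 + 0.08 = 0.11.
At the golden rule MPK = n+g+δ, and in any Cobb-Douglas steady state s = (n+g+δ)·k/y = MPK·k/y = capital's share 0.41.

s_gold = 0.4100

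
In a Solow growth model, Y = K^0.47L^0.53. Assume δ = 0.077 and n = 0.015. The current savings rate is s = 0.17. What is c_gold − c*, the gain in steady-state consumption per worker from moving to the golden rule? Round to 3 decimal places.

Break-even investment rate: n + δ = 0.015 + 0.077 = 0.092.
Current steady state (s = 0.17): k* = (0.17/0.092)^(1/0.53) ≈ 3.1852, y* = 3.1852^0.47 ≈ 1.7237, c* = (1−0.17)·1.7237 ≈ 1.4307.
Golden rule sets MPK = n+δ: 0.47·k^(0.47−1) = 0.092, so k_gold = (0.47/0.092)^(1/0.53) ≈ 21.6987.
y_gold = 21.6987^0.47 ≈ 4.2474, c_gold = y_gold − 0.092·k_gold ≈ 2.2511.
Gain: Δc = 2.2511 − 1.4307 ≈ 0.8204.

Δc ≈ 0.820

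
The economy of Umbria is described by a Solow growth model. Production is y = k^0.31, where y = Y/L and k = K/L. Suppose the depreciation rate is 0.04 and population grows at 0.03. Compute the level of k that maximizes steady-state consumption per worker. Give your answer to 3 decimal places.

k_gold ≈ 8.642

The effective depreciation rate is n + δ = 0.03 + 0.04 = 0.07.
Maximizing c = f(k) − (n+δ)·k gives f'(k) = n+δ, i.e. 0.31·k^(0.31−1) = 0.07, so k_gold = (0.31/0.07)^(1/0.69) ≈ 8.6420.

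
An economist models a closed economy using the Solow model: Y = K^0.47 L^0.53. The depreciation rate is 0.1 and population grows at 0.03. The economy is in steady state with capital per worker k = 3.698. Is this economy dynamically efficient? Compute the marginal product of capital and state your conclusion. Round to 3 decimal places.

n + δ = 0.03 + 0.1 = 0.13.
MPK = 0.47·k^(0.47−1) = 0.47·3.698^(-0.53) ≈ 0.2350.
MPK > 0.13, so the economy is dynamically efficient (under-saving).

dynamically efficient; MPK ≈ 0.235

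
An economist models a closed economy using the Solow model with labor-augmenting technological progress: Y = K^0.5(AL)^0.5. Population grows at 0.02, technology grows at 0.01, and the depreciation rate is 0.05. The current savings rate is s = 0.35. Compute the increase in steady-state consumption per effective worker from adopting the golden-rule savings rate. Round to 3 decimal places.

Δc ≈ 0.281

The effective depreciation rate is n + g + δ = 0.02 + 0.01 + 0.05 = 0.08.
Current steady state (s = 0.35): k* = (0.35/0.08)^(1/0.5) ≈ 19.1406, y* = 19.1406^0.5 ≈ 4.3750, c* = (1−0.35)·4.3750 ≈ 2.8438.
Golden rule sets MPK = n+g+δ: 0.5·k^(0.5−1) = 0.08, so k_gold = (0.5/0.08)^(1/0.5) ≈ 39.0625.
y_gold = 39.0625^0.5 ≈ 6.2500, c_gold = y_gold − 0.08·k_gold ≈ 3.1250.
Gain: Δc = 3.1250 − 2.8438 ≈ 0.2812.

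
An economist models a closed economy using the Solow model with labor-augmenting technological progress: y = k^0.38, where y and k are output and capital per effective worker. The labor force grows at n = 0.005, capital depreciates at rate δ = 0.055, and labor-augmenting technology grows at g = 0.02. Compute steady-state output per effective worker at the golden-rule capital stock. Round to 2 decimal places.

The effective depreciation rate is n + g + δ = 0.005 + 0.02 + 0.055 = 0.08.
Maximizing c = f(k) − (n+g+δ)·k gives f'(k) = n+g+δ, i.e. 0.38·k^(0.38−1) = 0.08, so k_gold = (0.38/0.08)^(1/0.62) ≈ 12.3436.
Output: y_gold = k_gold^0.38 = 12.3436^0.38 ≈ 2.5986.

y_gold ≈ 2.60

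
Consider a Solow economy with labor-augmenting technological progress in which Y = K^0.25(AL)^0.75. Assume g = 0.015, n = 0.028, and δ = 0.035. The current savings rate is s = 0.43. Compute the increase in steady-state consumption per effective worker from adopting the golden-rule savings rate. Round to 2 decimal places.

Capital per effective worker breaks even when investment replaces (n + g + δ)·k; here n + g + δ = 0.078.
Current steady state (s = 0.43): k* = (0.43/0.078)^(1/0.75) ≈ 9.7386, y* = 9.7386^0.25 ≈ 1.7665, c* = (1−0.43)·1.7665 ≈ 1.0069.
Setting f'(k) = n+g+δ gives 0.25·k^(0.25−1) = 0.078, hence k_gold = (0.25/0.078)^(1/0.75) ≈ 4.7256.
y_gold = 4.7256^0.25 ≈ 1.4744, c_gold = y_gold − 0.078·k_gold ≈ 1.1058.
Gain: Δc = 1.1058 − 1.0069 ≈ 0.0989.

Δc ≈ 0.10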